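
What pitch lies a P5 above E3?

B3

Counting five letter names up from E lands on B.
A perfect fifth is 7 semitones; 7 semitones up from E3 gives B3.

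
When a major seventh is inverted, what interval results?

The rule of nine gives the new number: 9 − 7 = 2, so a seventh becomes a second.
The quality also flips — major becomes minor — giving a minor second.

minor 2nd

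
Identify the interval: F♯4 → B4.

F to B spans four letter names (F-G-A-B): a fourth.
F#4 to B4 is 5 semitones, matching the perfect fourth exactly, so the quality is perfect.

P4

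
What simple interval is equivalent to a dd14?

Take out an octave (7 from the number): 14 − 7 = 7.
That makes a doubly diminished fourteenth a compound doubly diminished seventh — an octave plus a doubly diminished seventh.

doubly diminished 7th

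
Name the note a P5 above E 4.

B 4

Counting five letter names up from E lands on B.
A perfect fifth spans 7 semitones, so from E4 the target pitch is B4.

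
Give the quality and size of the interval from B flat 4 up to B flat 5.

B to B is the same letter name, plus an octave: an octave.
Bb4 to Bb5 is 12 semitones, matching the perfect octave exactly, so the quality is perfect.

perfect octave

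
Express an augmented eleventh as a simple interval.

Subtracting seven from the interval number removes an octave: 11 − 7 = 4.
That makes an augmented eleventh a compound augmented fourth — an octave plus an augmented fourth.

augmented 4th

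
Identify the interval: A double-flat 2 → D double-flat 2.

Descending from Abb2 to Dbb2 is the same interval as ascending Dbb2 to Abb2.
D to A spans five letter names (D-E-F-G-A): a fifth.
Dbb2 to Abb2 is 7 semitones, matching the perfect fifth exactly, so the quality is perfect.

P5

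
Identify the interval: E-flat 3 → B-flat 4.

perfect twelfth

E to B spans five letter names (E-F-G-A-B), plus an octave — that makes it a twelfth of some quality.
Eb3 to Bb4 is 19 semitones, matching the perfect twelfth exactly, so the quality is perfect.
(Equivalently, a compound perfect fifth: a perfect fifth plus an octave.)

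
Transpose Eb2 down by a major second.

Counting two letter names down from E lands on D.
Moving 2 semitones down from Eb2 (the size of a major second) reaches Db2.

Db2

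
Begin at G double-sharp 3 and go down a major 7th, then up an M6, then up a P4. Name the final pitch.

B sharp 3

Down a major seventh from G##3: A#2 (11 semitones down).
A major sixth up from A#2 is F##3.
F##3 up a perfect fourth → B#3 (5 semitones).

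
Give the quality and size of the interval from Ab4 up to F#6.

augmented thirteenth

A to F spans six letter names (A-B-C-D-E-F), plus an octave, so the interval is some kind of thirteenth.
The major thirteenth is 21 semitones; here we have 22, one semitone wider: augmented.
(Equivalently, a compound augmented sixth: an augmented sixth plus an octave.)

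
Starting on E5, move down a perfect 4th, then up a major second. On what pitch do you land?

A perfect fourth down from E5 is B4.
A major second up from B4 is C#5.

C#5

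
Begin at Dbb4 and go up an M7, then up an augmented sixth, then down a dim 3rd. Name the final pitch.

F##5

Dbb4 up a major seventh → Cb5 (11 semitones).
Cb5 up an augmented sixth → A5 (10 semitones).
A diminished third down from A5 is F##5.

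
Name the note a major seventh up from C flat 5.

B flat 5

Seven letter names up from C: B.
A major seventh is 11 semitones; 11 semitones up from Cb5 gives Bb5.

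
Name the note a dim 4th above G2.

Four letter names up from G: C.
A diminished fourth spans 4 semitones, so from G2 the target pitch is Cb3.

Cb3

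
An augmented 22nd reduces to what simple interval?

Take out 2 octaves (14 from the number): 22 − 14 = 8.
Quality carries through unchanged, so the simple form is an augmented octave.

augmented 8th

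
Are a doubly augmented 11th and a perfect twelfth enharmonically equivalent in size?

Yes

A doubly augmented eleventh = 19 semitones = a perfect twelfth; enharmonically equal.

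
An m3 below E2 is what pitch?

C#2

The third takes the letter from E down to C.
Moving 3 semitones down from E2 (the size of a minor third) reaches C#2.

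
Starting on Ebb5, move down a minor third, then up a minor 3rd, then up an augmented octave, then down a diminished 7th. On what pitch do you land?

A minor third down from Ebb5 is Cb5.
Cb5 up a minor third → Ebb5 (3 semitones).
Up an augmented octave from Ebb5: Eb6 (13 semitones up).
A diminished seventh down from Eb6 is F#5.

F#5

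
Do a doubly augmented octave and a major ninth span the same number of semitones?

Both span 14 semitones: a doubly augmented octave and a major ninth are the same chromatic distance.

Yes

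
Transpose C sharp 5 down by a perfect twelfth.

F sharp 3

Counting five letter names plus an octave down from C lands on F.
Moving 19 semitones down from C#5 (the size of a perfect twelfth) reaches F#3.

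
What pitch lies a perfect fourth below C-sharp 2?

G-sharp 1

Counting four letter names down from C lands on G.
A perfect fourth spans 5 semitones, so from C#2 the target pitch is G#1.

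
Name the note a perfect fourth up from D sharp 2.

G sharp 2

Four letter names up from D: G.
A perfect fourth spans 5 semitones, so from D#2 the target pitch is G#2.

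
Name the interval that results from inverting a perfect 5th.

perfect fourth

The rule of nine gives the new number: 9 − 5 = 4, so a fifth becomes a fourth.
And perfect stays perfect under inversion, so we get a perfect fourth.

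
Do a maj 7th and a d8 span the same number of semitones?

Yes

A major seventh spans 11 semitones, and a diminished octave also spans 11 semitones — they're enharmonic.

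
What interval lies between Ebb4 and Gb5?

E to G spans three letter names (E-F-G), plus an octave: a tenth.
The major tenth spans 16 semitones, and Ebb4 to Gb5 is exactly 16 semitones — so this is a major tenth.
(Equivalently, a compound major third: a major third plus an octave.)

major 10th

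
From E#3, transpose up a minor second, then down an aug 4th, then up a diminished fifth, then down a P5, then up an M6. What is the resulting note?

E#3 up a minor second → F#3 (1 semitone).
An augmented fourth down from F#3 is C3.
Up a diminished fifth from C3: Gb3 (6 semitones up).
A perfect fifth down from Gb3 is Cb3.
A major sixth up from Cb3 is Ab3.

Ab3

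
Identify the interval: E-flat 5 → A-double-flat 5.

diminished fourth

E to A spans four letter names (E-F-G-A): a fourth.
A perfect fourth would be 5 semitones; Eb5 to Abb5 is 4, one semitone narrower, so the interval is diminished.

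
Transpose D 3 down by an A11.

The eleventh's letter: D down four letter names plus an octave → A.
An augmented eleventh spans 18 semitones, so from D3 the target pitch is Ab1.

A flat 1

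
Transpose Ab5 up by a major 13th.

Six letters up from A (plus an octave) reaches F.
A major thirteenth is 21 semitones; 21 semitones up from Ab5 gives F7.

F7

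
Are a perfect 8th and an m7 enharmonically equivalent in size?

No

12 semitones (perfect octave) vs 10 semitones (minor seventh): not equal.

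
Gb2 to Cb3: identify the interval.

perfect 4th

G to C spans four letter names (G-A-B-C) — that makes it a fourth of some quality.
The perfect fourth spans 5 semitones, and Gb2 to Cb3 is exactly 5 semitones — so this is a perfect fourth.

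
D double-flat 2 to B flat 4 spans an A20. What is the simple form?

A6

Subtracting seven from the interval number removes an octave: 20 − 14 = 6.
Quality carries through unchanged, so the simple form is an augmented sixth.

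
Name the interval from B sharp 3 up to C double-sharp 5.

M9

B to C spans two letter names (B-C), plus an octave — that makes it a ninth of some quality.
The major ninth spans 14 semitones, and B#3 to C##5 is exactly 14 semitones — so this is a major ninth.
(Equivalently, a compound major second: a major second plus an octave.)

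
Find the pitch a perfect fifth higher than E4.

B4

The fifth takes the letter from E up to B.
A perfect fifth is 7 semitones; 7 semitones up from E4 gives B4.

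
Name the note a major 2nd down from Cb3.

Two letter names down from C: B.
A major second spans 2 semitones, so from Cb3 the target pitch is Bbb2.

Bbb2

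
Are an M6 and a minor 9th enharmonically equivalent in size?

A major sixth is 9 semitones but a minor ninth is 13 semitones — different sizes.

No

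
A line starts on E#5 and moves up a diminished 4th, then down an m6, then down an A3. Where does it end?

A diminished fourth up from E#5 is A5.
A minor sixth down from A5 is C#5.
C#5 down an augmented third → Ab4 (5 semitones).

Ab4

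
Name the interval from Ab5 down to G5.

Descending from Ab5 to G5 is the same interval as ascending G5 to Ab5.
G to A spans two letter names (G-A): a second.
G5 to Ab5 is 1 semitone, a half step short of the major second (2), so this is minor.

minor second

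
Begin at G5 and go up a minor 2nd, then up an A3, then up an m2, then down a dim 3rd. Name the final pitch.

B#5

A minor second up from G5 is Ab5.
An augmented third up from Ab5 is C#6.
Up a minor second from C#6: D6 (1 semitone up).
Down a diminished third from D6: B#5 (2 semitones down).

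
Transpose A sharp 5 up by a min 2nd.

B 5

Two letter names up from A: B.
Moving 1 semitone up from A#5 (the size of a minor second) reaches B5.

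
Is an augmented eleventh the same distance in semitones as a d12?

An augmented eleventh = 18 semitones = a diminished twelfth; enharmonically equal.

Yes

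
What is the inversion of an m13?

First reduce the compound minor thirteenth to its simple form, a minor sixth.
Interval numbers invert to sum to nine: 6 + 3 = 9, so a sixth inverts to a third.
And minor becomes major under inversion, so we get a major third.

M3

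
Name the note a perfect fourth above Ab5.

Counting four letter names up from A lands on D.
Moving 5 semitones up from Ab5 (the size of a perfect fourth) reaches Db6.

Db6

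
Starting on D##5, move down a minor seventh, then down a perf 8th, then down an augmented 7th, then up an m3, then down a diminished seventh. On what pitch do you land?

B#1

A minor seventh down from D##5 is E##4.
A perfect octave down from E##4 is E##3.
An augmented seventh down from E##3 is F#2.
F#2 up a minor third → A2 (3 semitones).
A2 down a diminished seventh → B#1 (9 semitones).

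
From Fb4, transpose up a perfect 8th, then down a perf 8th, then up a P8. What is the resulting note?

Up a perfect octave from Fb4: Fb5 (12 semitones up).
A perfect octave down from Fb5 is Fb4.
A perfect octave up from Fb4 is Fb5.

Fb5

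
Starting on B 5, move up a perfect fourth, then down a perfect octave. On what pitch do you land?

B5 up a perfect fourth → E6 (5 semitones).
A perfect octave down from E6 is E5.

E 5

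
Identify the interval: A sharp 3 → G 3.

augmented second

Descending from A#3 to G3 is the same interval as ascending G3 to A#3.
G to A spans two letter names (G-A) — that makes it a second of some quality.
The major second is 2 semitones; here we have 3, one semitone wider: augmented.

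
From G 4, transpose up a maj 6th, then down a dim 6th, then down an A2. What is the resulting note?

Up a major sixth from G4: E5 (9 semitones up).
A diminished sixth down from E5 is G##4.
An augmented second down from G##4 is F#4.

F sharp 4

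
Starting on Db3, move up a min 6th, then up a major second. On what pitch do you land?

Db3 up a minor sixth → Bbb3 (8 semitones).
Up a major second from Bbb3: Cb4 (2 semitones up).

Cb4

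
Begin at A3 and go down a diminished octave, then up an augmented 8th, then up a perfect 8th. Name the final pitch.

Down a diminished octave from A3: A#2 (11 semitones down).
A#2 up an augmented octave → A##3 (13 semitones).
A##3 up a perfect octave → A##4 (12 semitones).

A##4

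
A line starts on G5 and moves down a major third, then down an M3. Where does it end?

A major third down from G5 is Eb5.
Eb5 down a major third → Cb5 (4 semitones).

Cb5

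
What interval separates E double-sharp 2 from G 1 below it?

Descending from E##2 to G1 is the same interval as ascending G1 to E##2.
G to E spans six letter names (G-A-B-C-D-E): a sixth.
A major sixth would be 9 semitones; G1 to E##2 is 11, two semitones wider, so the interval is doubly augmented.

doubly augmented sixth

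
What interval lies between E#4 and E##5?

E to E is the same letter name, plus an octave — that makes it an octave of some quality.
A perfect octave would be 12 semitones; E#4 to E##5 is 13, one semitone wider, so the interval is augmented.

A8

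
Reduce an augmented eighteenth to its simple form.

Each octave removed subtracts seven from the number: 18 − 14 = 4.
That makes an augmented eighteenth a compound augmented fourth — 2 octaves plus an augmented fourth.

augmented 4th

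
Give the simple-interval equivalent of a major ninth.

major second

Each octave removed subtracts seven from the number: 9 − 7 = 2.
That makes a major ninth a compound major second — an octave plus a major second.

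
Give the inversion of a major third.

The rule of nine gives the new number: 9 − 3 = 6, so a third becomes a sixth.
Quality inverts too: major becomes minor. That makes the inversion a minor sixth.

minor 6th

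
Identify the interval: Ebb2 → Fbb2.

E to F spans two letter names (E-F), so the interval is some kind of second.
Ebb2 to Fbb2 is 1 semitone, a half step short of the major second (2), so this is minor.

minor second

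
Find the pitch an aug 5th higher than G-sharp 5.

Five letter names up from G: D.
An augmented fifth spans 8 semitones, so from G#5 the target pitch is D##6.

D-double-sharp 6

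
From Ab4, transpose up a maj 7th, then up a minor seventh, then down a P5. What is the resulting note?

Up a major seventh from Ab4: G5 (11 semitones up).
Up a minor seventh from G5: F6 (10 semitones up).
F6 down a perfect fifth → Bb5 (7 semitones).

Bb5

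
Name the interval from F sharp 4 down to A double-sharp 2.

Descending from F#4 to A##2 is the same interval as ascending A##2 to F#4.
A to F spans six letter names (A-B-C-D-E-F), plus an octave — that makes it a thirteenth of some quality.
A##2 to F#4 spans 19 semitones — two semitones narrower than the major thirteenth (21) — giving a diminished thirteenth.
(Equivalently, a compound diminished sixth: a diminished sixth plus an octave.)

d13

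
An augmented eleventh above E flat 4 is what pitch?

Four letters up from E (plus an octave) reaches A.
An augmented eleventh is 18 semitones; 18 semitones up from Eb4 gives A5.

A 5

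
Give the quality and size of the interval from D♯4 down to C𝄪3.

m9

Descending from D#4 to C##3 is the same interval as ascending C##3 to D#4.
C to D spans two letter names (C-D), plus an octave, so the interval is some kind of ninth.
C##3 to D#4 is 13 semitones, a half step short of the major ninth (14), so this is minor.
(Equivalently, a compound minor second: a minor second plus an octave.)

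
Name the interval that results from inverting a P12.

P4

First reduce the compound perfect twelfth to its simple form, a perfect fifth.
Inverted interval numbers add to nine, so a fifth pairs with a fourth (5 + 4 = 9).
Quality inverts too: perfect stays perfect. That makes the inversion a perfect fourth.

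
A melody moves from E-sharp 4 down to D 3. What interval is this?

A9

Descending from E#4 to D3 is the same interval as ascending D3 to E#4.
D to E spans two letter names (D-E), plus an octave — that makes it a ninth of some quality.
D3 to E#4 spans 15 semitones — one semitone wider than the major ninth (14) — giving an augmented ninth.
(Equivalently, a compound augmented second: an augmented second plus an octave.)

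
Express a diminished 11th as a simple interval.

Each octave removed subtracts seven from the number: 11 − 7 = 4.
So a diminished eleventh is an octave plus a diminished fourth. The quality is unchanged.

diminished 4th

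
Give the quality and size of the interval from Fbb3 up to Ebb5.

F to E spans seven letter names (F-G-A-B-C-D-E), plus an octave — that makes it a fourteenth of some quality.
Fbb3 to Ebb5 is 23 semitones, matching the major fourteenth exactly, so the quality is major.
(Equivalently, a compound major seventh: a major seventh plus an octave.)

major 14th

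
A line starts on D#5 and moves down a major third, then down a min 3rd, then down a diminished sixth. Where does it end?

B##3

Down a major third from D#5: B4 (4 semitones down).
A minor third down from B4 is G#4.
A diminished sixth down from G#4 is B##3.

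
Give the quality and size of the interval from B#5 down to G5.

augmented third

Descending from B#5 to G5 is the same interval as ascending G5 to B#5.
G to B spans three letter names (G-A-B), so the interval is some kind of third.
The major third is 4 semitones; here we have 5, one semitone wider: augmented.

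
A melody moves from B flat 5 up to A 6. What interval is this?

B to A spans seven letter names (B-C-D-E-F-G-A), so the interval is some kind of seventh.
The major seventh spans 11 semitones, and Bb5 to A6 is exactly 11 semitones — so this is a major seventh.

M7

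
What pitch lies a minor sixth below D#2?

Six letter names down from D: F.
Moving 8 semitones down from D#2 (the size of a minor sixth) reaches F##1.

F##1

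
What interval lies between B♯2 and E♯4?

perfect eleventh

B to E spans four letter names (B-C-D-E), plus an octave, so the interval is some kind of eleventh.
Counting semitones, B#2→E#4 is 17, which is the perfect eleventh.
(Equivalently, a compound perfect fourth: a perfect fourth plus an octave.)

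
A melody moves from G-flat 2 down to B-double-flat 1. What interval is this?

Descending from Gb2 to Bbb1 is the same interval as ascending Bbb1 to Gb2.
B to G spans six letter names (B-C-D-E-F-G) — that makes it a sixth of some quality.
Counting semitones, Bbb1→Gb2 is 9, which is the major sixth.

M6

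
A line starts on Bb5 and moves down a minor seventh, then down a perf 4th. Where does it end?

G4

Down a minor seventh from Bb5: C5 (10 semitones down).
Down a perfect fourth from C5: G4 (5 semitones down).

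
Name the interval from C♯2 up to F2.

C to F spans four letter names (C-D-E-F) — that makes it a fourth of some quality.
C#2 to F2 spans 4 semitones — one semitone narrower than the perfect fourth (5) — giving a diminished fourth.

diminished fourth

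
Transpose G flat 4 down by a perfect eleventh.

D flat 3

Counting four letter names plus an octave down from G lands on D.
Moving 17 semitones down from Gb4 (the size of a perfect eleventh) reaches Db3.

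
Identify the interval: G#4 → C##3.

Descending from G#4 to C##3 is the same interval as ascending C##3 to G#4.
C to G spans five letter names (C-D-E-F-G), plus an octave, so the interval is some kind of twelfth.
The perfect twelfth is 19 semitones; here we have 18, one semitone narrower: diminished.
(Equivalently, a compound diminished fifth: a diminished fifth plus an octave.)

d12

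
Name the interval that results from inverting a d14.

First reduce the compound diminished fourteenth to its simple form, a diminished seventh.
Interval numbers invert to sum to nine: 7 + 2 = 9, so a seventh inverts to a second.
The quality also flips — diminished becomes augmented — giving an augmented second.

A2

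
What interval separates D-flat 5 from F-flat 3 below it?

major thirteenth

Descending from Db5 to Fb3 is the same interval as ascending Fb3 to Db5.
F to D spans six letter names (F-G-A-B-C-D), plus an octave, so the interval is some kind of thirteenth.
The major thirteenth spans 21 semitones, and Fb3 to Db5 is exactly 21 semitones — so this is a major thirteenth.
(Equivalently, a compound major sixth: a major sixth plus an octave.)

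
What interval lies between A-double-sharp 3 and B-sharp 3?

minor 2nd

A to B spans two letter names (A-B), so the interval is some kind of second.
At 1 semitone, A##3→B#3 falls one short of a major second: minor.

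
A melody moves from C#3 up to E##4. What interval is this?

C to E spans three letter names (C-D-E), plus an octave — that makes it a tenth of some quality.
The major tenth is 16 semitones; here we have 17, one semitone wider: augmented.
(Equivalently, a compound augmented third: an augmented third plus an octave.)

augmented tenth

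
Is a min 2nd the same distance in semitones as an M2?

No

1 semitone (minor second) vs 2 semitones (major second): not equal.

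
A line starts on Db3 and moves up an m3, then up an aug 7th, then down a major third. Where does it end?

C4

A minor third up from Db3 is Fb3.
Up an augmented seventh from Fb3: E4 (12 semitones up).
Down a major third from E4: C4 (4 semitones down).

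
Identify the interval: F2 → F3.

F to F is the same letter name, plus an octave, so the interval is some kind of octave.
F2 to F3 is 12 semitones, matching the perfect octave exactly, so the quality is perfect.

perfect 8th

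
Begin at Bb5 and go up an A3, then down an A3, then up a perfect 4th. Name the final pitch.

Eb6

Up an augmented third from Bb5: D#6 (5 semitones up).
An augmented third down from D#6 is Bb5.
Bb5 up a perfect fourth → Eb6 (5 semitones).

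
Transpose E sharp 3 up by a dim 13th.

C 5

Counting six letter names plus an octave up from E lands on C.
Moving 19 semitones up from E#3 (the size of a diminished thirteenth) reaches C5.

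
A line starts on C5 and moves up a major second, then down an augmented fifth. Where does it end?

Gb4

A major second up from C5 is D5.
D5 down an augmented fifth → Gb4 (8 semitones).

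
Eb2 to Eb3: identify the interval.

perfect octave

E to E is the same letter name, plus an octave — that makes it an octave of some quality.
The perfect octave spans 12 semitones, and Eb2 to Eb3 is exactly 12 semitones — so this is a perfect octave.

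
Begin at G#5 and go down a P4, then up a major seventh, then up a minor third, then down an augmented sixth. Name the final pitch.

G5

A perfect fourth down from G#5 is D#5.
Up a major seventh from D#5: C##6 (11 semitones up).
Up a minor third from C##6: E#6 (3 semitones up).
An augmented sixth down from E#6 is G5.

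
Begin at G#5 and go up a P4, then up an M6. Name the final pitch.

A#6

G#5 up a perfect fourth → C#6 (5 semitones).
C#6 up a major sixth → A#6 (9 semitones).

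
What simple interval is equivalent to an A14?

Take out an octave (7 from the number): 14 − 7 = 7.
That makes an augmented fourteenth a compound augmented seventh — an octave plus an augmented seventh.

A7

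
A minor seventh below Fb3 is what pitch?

The seventh takes the letter from F down to G.
A minor seventh spans 10 semitones, so from Fb3 the target pitch is Gb2.

Gb2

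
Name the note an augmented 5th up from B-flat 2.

Counting five letter names up from B lands on F.
An augmented fifth is 8 semitones; 8 semitones up from Bb2 gives F#3.

F-sharp 3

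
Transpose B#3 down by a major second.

A#3

Counting two letter names down from B lands on A.
A major second is 2 semitones; 2 semitones down from B#3 gives A#3.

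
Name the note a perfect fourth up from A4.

D5

The fourth takes the letter from A up to D.
A perfect fourth spans 5 semitones, so from A4 the target pitch is D5.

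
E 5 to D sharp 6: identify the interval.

M7

E to D spans seven letter names (E-F-G-A-B-C-D) — that makes it a seventh of some quality.
E5 to D#6 is 11 semitones, matching the major seventh exactly, so the quality is major.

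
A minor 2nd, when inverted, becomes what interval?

major seventh

Interval numbers invert to sum to nine: 2 + 7 = 9, so a second inverts to a seventh.
The quality also flips — minor becomes major — giving a major seventh.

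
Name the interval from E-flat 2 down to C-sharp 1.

Descending from Eb2 to C#1 is the same interval as ascending C#1 to Eb2.
C to E spans three letter names (C-D-E), plus an octave: a tenth.
A major tenth would be 16 semitones; C#1 to Eb2 is 14, two semitones narrower, so the interval is diminished.
(Equivalently, a compound diminished third: a diminished third plus an octave.)

diminished 10th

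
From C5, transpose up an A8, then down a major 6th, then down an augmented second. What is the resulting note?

Db5

Up an augmented octave from C5: C#6 (13 semitones up).
Down a major sixth from C#6: E5 (9 semitones down).
E5 down an augmented second → Db5 (3 semitones).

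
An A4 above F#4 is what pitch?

The fourth takes the letter from F up to B.
An augmented fourth spans 6 semitones, so from F#4 the target pitch is B#4.

B#4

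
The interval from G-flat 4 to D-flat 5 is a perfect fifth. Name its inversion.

Inverted interval numbers add to nine, so a fifth pairs with a fourth (5 + 4 = 9).
And perfect stays perfect under inversion, so we get a perfect fourth.

perfect 4th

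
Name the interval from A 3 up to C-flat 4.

diminished third

A to C spans three letter names (A-B-C): a third.
A3 to Cb4 spans 2 semitones — two semitones narrower than the major third (4) — giving a diminished third.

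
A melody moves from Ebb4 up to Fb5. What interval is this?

E to F spans two letter names (E-F), plus an octave: a ninth.
Ebb4 to Fb5 is 14 semitones, matching the major ninth exactly, so the quality is major.
(Equivalently, a compound major second: a major second plus an octave.)

major ninth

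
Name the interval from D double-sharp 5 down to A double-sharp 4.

Descending from D##5 to A##4 is the same interval as ascending A##4 to D##5.
A to D spans four letter names (A-B-C-D), so the interval is some kind of fourth.
A##4 to D##5 is 5 semitones, matching the perfect fourth exactly, so the quality is perfect.

perfect fourth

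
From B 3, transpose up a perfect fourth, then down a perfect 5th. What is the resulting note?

B3 up a perfect fourth → E4 (5 semitones).
Down a perfect fifth from E4: A3 (7 semitones down).

A 3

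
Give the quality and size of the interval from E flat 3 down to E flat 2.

P8

Descending from Eb3 to Eb2 is the same interval as ascending Eb2 to Eb3.
E to E is the same letter name, plus an octave, so the interval is some kind of octave.
Counting semitones, Eb2→Eb3 is 12, which is the perfect octave.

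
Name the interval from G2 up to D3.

P5

G to D spans five letter names (G-A-B-C-D): a fifth.
G2 to D3 is 7 semitones, matching the perfect fifth exactly, so the quality is perfect.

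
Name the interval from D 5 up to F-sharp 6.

major 10th

D to F spans three letter names (D-E-F), plus an octave — that makes it a tenth of some quality.
The major tenth spans 16 semitones, and D5 to F#6 is exactly 16 semitones — so this is a major tenth.
(Equivalently, a compound major third: a major third plus an octave.)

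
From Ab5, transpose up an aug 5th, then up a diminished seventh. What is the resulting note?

Db7

An augmented fifth up from Ab5 is E6.
A diminished seventh up from E6 is Db7.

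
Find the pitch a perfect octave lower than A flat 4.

For an octave the letter name doesn't change: still A, an octave down.
A perfect octave is 12 semitones; 12 semitones down from Ab4 gives Ab3.

A flat 3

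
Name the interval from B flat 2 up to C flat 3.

m2

B to C spans two letter names (B-C), so the interval is some kind of second.
At 1 semitone, Bb2→Cb3 falls one short of a major second: minor.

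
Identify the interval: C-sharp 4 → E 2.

major thirteenth

Descending from C#4 to E2 is the same interval as ascending E2 to C#4.
E to C spans six letter names (E-F-G-A-B-C), plus an octave, so the interval is some kind of thirteenth.
E2 to C#4 is 21 semitones, matching the major thirteenth exactly, so the quality is major.
(Equivalently, a compound major sixth: a major sixth plus an octave.)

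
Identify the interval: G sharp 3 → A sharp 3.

M2

G to A spans two letter names (G-A): a second.
The major second spans 2 semitones, and G#3 to A#3 is exactly 2 semitones — so this is a major second.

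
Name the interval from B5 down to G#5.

Descending from B5 to G#5 is the same interval as ascending G#5 to B5.
G to B spans three letter names (G-A-B): a third.
G#5 to B5 is 3 semitones, a half step short of the major third (4), so this is minor.

minor third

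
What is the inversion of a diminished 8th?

The rule of nine gives the new number: 9 − 8 = 1, so an octave becomes a unison.
The quality also flips — diminished becomes augmented — giving an augmented unison.

augmented 1st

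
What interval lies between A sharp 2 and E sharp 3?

A to E spans five letter names (A-B-C-D-E): a fifth.
A#2 to E#3 is 7 semitones, matching the perfect fifth exactly, so the quality is perfect.

P5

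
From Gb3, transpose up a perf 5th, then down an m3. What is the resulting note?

A perfect fifth up from Gb3 is Db4.
Down a minor third from Db4: Bb3 (3 semitones down).

Bb3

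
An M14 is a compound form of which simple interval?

Take out an octave (7 from the number): 14 − 7 = 7.
That makes a major fourteenth a compound major seventh — an octave plus a major seventh.

major seventh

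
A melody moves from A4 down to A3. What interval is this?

perfect octave

Descending from A4 to A3 is the same interval as ascending A3 to A4.
A to A is the same letter name, plus an octave — that makes it an octave of some quality.
The perfect octave spans 12 semitones, and A3 to A4 is exactly 12 semitones — so this is a perfect octave.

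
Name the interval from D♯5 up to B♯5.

major 6th

D to B spans six letter names (D-E-F-G-A-B): a sixth.
The major sixth spans 9 semitones, and D#5 to B#5 is exactly 9 semitones — so this is a major sixth.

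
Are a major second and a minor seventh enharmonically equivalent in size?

No

A major second spans 2 semitones; a minor seventh spans 10 semitones. They differ by 8.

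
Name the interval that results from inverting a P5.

Inverted interval numbers add to nine, so a fifth pairs with a fourth (5 + 4 = 9).
Quality inverts too: perfect stays perfect. That makes the inversion a perfect fourth.

perfect fourth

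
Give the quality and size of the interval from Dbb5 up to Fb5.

D to F spans three letter names (D-E-F), so the interval is some kind of third.
Counting semitones, Dbb5→Fb5 is 4, which is the major third.

major third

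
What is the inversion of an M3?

m6

The rule of nine gives the new number: 9 − 3 = 6, so a third becomes a sixth.
And major becomes minor under inversion, so we get a minor sixth.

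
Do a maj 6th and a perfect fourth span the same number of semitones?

9 semitones (major sixth) vs 5 semitones (perfect fourth): not equal.

No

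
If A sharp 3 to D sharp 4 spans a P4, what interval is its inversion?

P5

Interval numbers invert to sum to nine: 4 + 5 = 9, so a fourth inverts to a fifth.
Quality inverts too: perfect stays perfect. That makes the inversion a perfect fifth.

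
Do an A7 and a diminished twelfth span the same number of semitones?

An augmented seventh spans 12 semitones; a diminished twelfth spans 18 semitones. They differ by 6.

No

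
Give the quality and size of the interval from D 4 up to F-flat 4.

D to F spans three letter names (D-E-F), so the interval is some kind of third.
D4 to Fb4 spans 2 semitones — two semitones narrower than the major third (4) — giving a diminished third.

diminished third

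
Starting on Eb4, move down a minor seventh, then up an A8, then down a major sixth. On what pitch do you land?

A3

Down a minor seventh from Eb4: F3 (10 semitones down).
Up an augmented octave from F3: F#4 (13 semitones up).
Down a major sixth from F#4: A3 (9 semitones down).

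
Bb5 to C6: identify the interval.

B to C spans two letter names (B-C) — that makes it a second of some quality.
The major second spans 2 semitones, and Bb5 to C6 is exactly 2 semitones — so this is a major second.

major second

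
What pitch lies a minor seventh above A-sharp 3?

G-sharp 4

The seventh takes the letter from A up to G.
A minor seventh is 10 semitones; 10 semitones up from A#3 gives G#4.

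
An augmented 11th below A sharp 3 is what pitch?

E 2

Four letters down from A (plus an octave) reaches E.
Moving 18 semitones down from A#3 (the size of an augmented eleventh) reaches E2.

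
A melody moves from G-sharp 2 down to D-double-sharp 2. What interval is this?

d4

Descending from G#2 to D##2 is the same interval as ascending D##2 to G#2.
D to G spans four letter names (D-E-F-G) — that makes it a fourth of some quality.
The perfect fourth is 5 semitones; here we have 4, one semitone narrower: diminished.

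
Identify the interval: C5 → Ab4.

Descending from C5 to Ab4 is the same interval as ascending Ab4 to C5.
A to C spans three letter names (A-B-C), so the interval is some kind of third.
The major third spans 4 semitones, and Ab4 to C5 is exactly 4 semitones — so this is a major third.

M3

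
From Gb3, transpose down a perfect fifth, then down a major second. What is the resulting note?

Gb3 down a perfect fifth → Cb3 (7 semitones).
Cb3 down a major second → Bbb2 (2 semitones).

Bbb2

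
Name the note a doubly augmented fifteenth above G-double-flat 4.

A fifteenth keeps the letter name G, two octaves up from G.
A doubly augmented fifteenth spans 26 semitones, so from Gbb4 the target pitch is G6.

G 6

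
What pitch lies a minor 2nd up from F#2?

G2

Counting two letter names up from F lands on G.
A minor second spans 1 semitone, so from F#2 the target pitch is G2.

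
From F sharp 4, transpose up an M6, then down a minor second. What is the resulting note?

Up a major sixth from F#4: D#5 (9 semitones up).
Down a minor second from D#5: C##5 (1 semitone down).

C double-sharp 5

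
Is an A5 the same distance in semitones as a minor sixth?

An augmented fifth spans 8 semitones, and a minor sixth also spans 8 semitones — they're enharmonic.

Yes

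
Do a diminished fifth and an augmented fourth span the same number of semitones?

A diminished fifth = 6 semitones = an augmented fourth; enharmonically equal.

Yes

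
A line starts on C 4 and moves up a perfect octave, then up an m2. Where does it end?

Up a perfect octave from C4: C5 (12 semitones up).
A minor second up from C5 is Db5.

D flat 5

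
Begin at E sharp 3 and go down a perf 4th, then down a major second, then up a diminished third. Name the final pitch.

Down a perfect fourth from E#3: B#2 (5 semitones down).
B#2 down a major second → A#2 (2 semitones).
A#2 up a diminished third → C3 (2 semitones).

C 3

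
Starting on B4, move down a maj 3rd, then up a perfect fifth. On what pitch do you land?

D5

B4 down a major third → G4 (4 semitones).
A perfect fifth up from G4 is D5.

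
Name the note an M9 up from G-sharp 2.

Two letters up from G (plus an octave) reaches A.
A major ninth is 14 semitones; 14 semitones up from G#2 gives A#3.

A-sharp 3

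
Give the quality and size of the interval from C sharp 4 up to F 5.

C to F spans four letter names (C-D-E-F), plus an octave — that makes it an eleventh of some quality.
The perfect eleventh is 17 semitones; here we have 16, one semitone narrower: diminished.
(Equivalently, a compound diminished fourth: a diminished fourth plus an octave.)

d11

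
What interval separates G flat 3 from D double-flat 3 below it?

Descending from Gb3 to Dbb3 is the same interval as ascending Dbb3 to Gb3.
D to G spans four letter names (D-E-F-G), so the interval is some kind of fourth.
A perfect fourth would be 5 semitones; Dbb3 to Gb3 is 6, one semitone wider, so the interval is augmented.

A4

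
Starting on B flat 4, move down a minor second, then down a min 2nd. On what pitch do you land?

G sharp 4

Bb4 down a minor second → A4 (1 semitone).
A4 down a minor second → G#4 (1 semitone).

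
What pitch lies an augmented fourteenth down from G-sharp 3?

Seven letters down from G (plus an octave) reaches A.
An augmented fourteenth spans 24 semitones, so from G#3 the target pitch is Ab1.

A-flat 1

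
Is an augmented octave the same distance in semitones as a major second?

13 semitones (augmented octave) vs 2 semitones (major second): not equal.

No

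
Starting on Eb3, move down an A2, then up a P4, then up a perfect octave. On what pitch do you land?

Down an augmented second from Eb3: Dbb3 (3 semitones down).
A perfect fourth up from Dbb3 is Gbb3.
Gbb3 up a perfect octave → Gbb4 (12 semitones).

Gbb4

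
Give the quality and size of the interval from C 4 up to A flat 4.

minor 6th

C to A spans six letter names (C-D-E-F-G-A) — that makes it a sixth of some quality.
C4 to Ab4 is 8 semitones, a half step short of the major sixth (9), so this is minor.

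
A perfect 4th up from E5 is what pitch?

A5

The fourth takes the letter from E up to A.
A perfect fourth spans 5 semitones, so from E5 the target pitch is A5.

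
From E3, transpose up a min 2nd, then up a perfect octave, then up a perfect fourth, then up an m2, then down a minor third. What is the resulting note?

Ab4

E3 up a minor second → F3 (1 semitone).
F3 up a perfect octave → F4 (12 semitones).
Up a perfect fourth from F4: Bb4 (5 semitones up).
Up a minor second from Bb4: Cb5 (1 semitone up).
Down a minor third from Cb5: Ab4 (3 semitones down).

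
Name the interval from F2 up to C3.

perfect fifth

F to C spans five letter names (F-G-A-B-C) — that makes it a fifth of some quality.
The perfect fifth spans 7 semitones, and F2 to C3 is exactly 7 semitones — so this is a perfect fifth.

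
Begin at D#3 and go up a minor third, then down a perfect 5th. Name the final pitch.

B2

Up a minor third from D#3: F#3 (3 semitones up).
F#3 down a perfect fifth → B2 (7 semitones).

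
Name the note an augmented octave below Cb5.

The letter stays C (same as the start), shifted an octave down.
An augmented octave spans 13 semitones, so from Cb5 the target pitch is Cbb4.

Cbb4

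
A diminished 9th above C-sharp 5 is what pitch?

D-flat 6

Counting two letter names plus an octave up from C lands on D.
Moving 12 semitones up from C#5 (the size of a diminished ninth) reaches Db6.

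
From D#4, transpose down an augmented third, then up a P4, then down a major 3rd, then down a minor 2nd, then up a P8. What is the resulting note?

Bb4

D#4 down an augmented third → Bb3 (5 semitones).
Up a perfect fourth from Bb3: Eb4 (5 semitones up).
A major third down from Eb4 is Cb4.
Down a minor second from Cb4: Bb3 (1 semitone down).
Bb3 up a perfect octave → Bb4 (12 semitones).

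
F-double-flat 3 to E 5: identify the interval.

AA14

F to E spans seven letter names (F-G-A-B-C-D-E), plus an octave: a fourteenth.
The major fourteenth is 23 semitones; here we have 25, two semitones wider: doubly augmented.
(Equivalently, a compound doubly augmented seventh: a doubly augmented seventh plus an octave.)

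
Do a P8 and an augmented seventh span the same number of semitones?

Yes

A perfect octave spans 12 semitones, and an augmented seventh also spans 12 semitones — they're enharmonic.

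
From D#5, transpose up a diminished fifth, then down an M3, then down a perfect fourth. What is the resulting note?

C5

D#5 up a diminished fifth → A5 (6 semitones).
A5 down a major third → F5 (4 semitones).
Down a perfect fourth from F5: C5 (5 semitones down).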